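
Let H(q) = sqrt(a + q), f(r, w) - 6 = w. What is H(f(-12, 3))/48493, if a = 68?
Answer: sqrt(77)/48493 ≈ 0.00018095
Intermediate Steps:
f(r, w) = 6 + w
H(q) = sqrt(68 + q)
H(f(-12, 3))/48493 = sqrt(68 + (6 + 3))/48493 = sqrt(68 + 9)*(1/48493) = sqrt(77)*(1/48493) = sqrt(77)/48493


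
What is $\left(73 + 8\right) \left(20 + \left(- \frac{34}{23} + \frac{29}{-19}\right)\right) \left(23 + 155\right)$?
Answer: $\frac{107082486}{437} \approx 2.4504 \cdot 10^{5}$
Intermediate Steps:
$\left(73 + 8\right) \left(20 + \left(- \frac{34}{23} + \frac{29}{-19}\right)\right) \left(23 + 155\right) = 81 \left(20 + \left(\left(-34\right) \frac{1}{23} + 29 \left(- \frac{1}{19}\right)\right)\right) 178 = 81 \left(20 - \frac{1313}{437}\right) 178 = 81 \cdot \frac{7427}{437} \cdot 178 = \frac{601587}{437} \cdot 178 = \frac{107082486}{437}$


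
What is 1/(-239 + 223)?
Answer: -1/16 ≈ -0.062500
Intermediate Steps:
1/(-239 + 223) = 1/(-16) = -1/16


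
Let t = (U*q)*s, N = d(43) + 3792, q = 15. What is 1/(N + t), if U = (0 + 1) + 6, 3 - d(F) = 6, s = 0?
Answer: 1/3789 ≈ 0.00026392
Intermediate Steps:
d(F) = -3 (d(F) = 3 - 1*6 = 3 - 6 = -3)
U = 7 (U = 1 + 6 = 7)
N = 3789 (N = -3 + 3792 = 3789)
t = 0 (t = (7*15)*0 = 105*0 = 0)
1/(N + t) = 1/(3789 + 0) = 1/3789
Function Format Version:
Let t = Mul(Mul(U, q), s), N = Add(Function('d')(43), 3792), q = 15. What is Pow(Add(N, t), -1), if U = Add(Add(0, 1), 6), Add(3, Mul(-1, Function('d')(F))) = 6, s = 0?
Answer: Rational(1, 3789) ≈ 0.00026392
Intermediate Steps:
Function('d')(F) = -3 (Function('d')(F) = Add(3, Mul(-1, 6)) = Add(3, -6) = -3)
U = 7 (U = Add(1, 6) = 7)
N = 3789 (N = Add(-3, 3792) = 3789)
t = 0 (t = Mul(Mul(7, 15), 0) = Mul(105, 0) = 0)
Pow(Add(N, t), -1) = Pow(Add(3789, 0), -1) = Pow(3789, -1) = Rational(1, 3789)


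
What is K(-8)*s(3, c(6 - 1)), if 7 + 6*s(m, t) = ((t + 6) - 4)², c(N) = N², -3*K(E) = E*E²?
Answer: 184832/9 ≈ 20537.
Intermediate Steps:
K(E) = -E³/3 (K(E) = -E*E²/3 = -E³/3)
s(m, t) = -7/6 + (2 + t)²/6 (s(m, t) = -7/6 + ((t + 6) - 4)²/6 = -7/6 + ((6 + t) - 4)²/6 = -7/6 + (2 + t)²/6)
K(-8)*s(3, c(6 - 1)) = (-⅓*(-8)³)*(-7/6 + (2 + (6 - 1)²)²/6) = (-⅓*(-512))*(-7/6 + (2 + 5²)²/6) = 512*(-7/6 + (2 + 25)²/6)/3 = 512*(-7/6 + (⅙)*27²)/3 = 512*(-7/6 + (⅙)*729)/3 = 512*(-7/6 + 243/2)/3 = (512/3)*(361/3) = 184832/9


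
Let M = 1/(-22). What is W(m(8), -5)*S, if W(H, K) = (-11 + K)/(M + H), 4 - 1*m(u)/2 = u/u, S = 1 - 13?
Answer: 4224/131 ≈ 32.244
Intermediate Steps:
S = -12
m(u) = 6 (m(u) = 8 - 2*u/u = 8 - 2*1 = 8 - 2 = 6)
M = -1/22 ≈ -0.045455
W(H, K) = (-11 + K)/(-1/22 + H)
W(m(8), -5)*S = (22*(-11 - 5)/(-1 + 22*6))*(-12) = (22*(-16)/(-1 + 132))*(-12) = (22*(-16)/131)*(-12) = (22*(1/131)*(-16))*(-12) = -352/131*(-12) = 4224/131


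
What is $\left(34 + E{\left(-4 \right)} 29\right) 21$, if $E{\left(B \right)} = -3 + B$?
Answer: $-3549$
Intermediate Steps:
$\left(34 + E{\left(-4 \right)} 29\right) 21 = \left(34 + \left(-3 - 4\right) 29\right) 21 = \left(34 - 203\right) 21 = \left(-169\right) 21 = -3549$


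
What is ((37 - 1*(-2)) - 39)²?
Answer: 0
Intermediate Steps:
((37 - 1*(-2)) - 39)² = ((37 + 2) - 39)² = (39 - 39)² = 0² = 0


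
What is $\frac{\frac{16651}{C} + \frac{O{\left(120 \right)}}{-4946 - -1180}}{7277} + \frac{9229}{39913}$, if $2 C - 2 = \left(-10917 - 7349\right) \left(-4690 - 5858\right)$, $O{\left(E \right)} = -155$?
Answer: $\frac{24365851175338440863}{105373315725058255910} \approx 0.23123$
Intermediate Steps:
$C = 96334885$ ($C = 1 + \frac{\left(-10917 - 7349\right) \left(-4690 - 5858\right)}{2} = 1 + \frac{\left(-18266\right) \left(-10548\right)}{2} = 1 + \frac{1}{2} \cdot 192669768 = 1 + 96334884 = 96334885$)
$\frac{\frac{16651}{C} + \frac{O{\left(120 \right)}}{-4946 - -1180}}{7277} + \frac{9229}{39913} = \frac{\frac{16651}{96334885} - \frac{155}{-4946 - -1180}}{7277} + \frac{9229}{39913} = \left(16651 \cdot \frac{1}{96334885} - \frac{155}{-4946 + 1180}\right) \frac{1}{7277} + 9229 \cdot \frac{1}{39913} = \left(\frac{16651}{96334885} - \frac{155}{-3766}\right) \frac{1}{7277} + \frac{9229}{39913} = \left(\frac{16651}{96334885} - - \frac{155}{3766}\right) \frac{1}{7277} + \frac{9229}{39913} = \left(\frac{16651}{96334885} + \frac{155}{3766}\right) \frac{1}{7277} + \frac{9229}{39913} = \frac{14994614841}{362797176910} \cdot \frac{1}{7277} + \frac{9229}{39913} = \frac{14994614841}{2640075056374070} + \frac{9229}{39913} = \frac{24365851175338440863}{105373315725058255910}$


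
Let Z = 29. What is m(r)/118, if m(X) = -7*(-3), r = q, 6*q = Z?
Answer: 21/118 ≈ 0.17797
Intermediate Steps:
q = 29/6 (q = (⅙)*29 = 29/6 ≈ 4.8333)
r = 29/6 ≈ 4.8333
m(X) = 21
m(r)/118 = 21/118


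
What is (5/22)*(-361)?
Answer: -1805/22 ≈ -82.045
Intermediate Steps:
(5/22)*(-361) = -1805/22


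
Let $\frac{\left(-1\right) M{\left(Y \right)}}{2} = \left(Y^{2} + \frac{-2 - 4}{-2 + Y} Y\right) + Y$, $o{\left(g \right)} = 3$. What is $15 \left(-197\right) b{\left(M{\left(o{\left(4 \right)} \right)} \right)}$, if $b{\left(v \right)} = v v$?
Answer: $-425520$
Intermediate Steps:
$M{\left(Y \right)} = - 2 Y - 2 Y^{2} + \frac{12 Y}{-2 + Y}$ ($M{\left(Y \right)} = - 2 \left(\left(Y^{2} + \frac{-2 - 4}{-2 + Y} Y\right) + Y\right) = - 2 \left(\left(Y^{2} + - \frac{6}{-2 + Y} Y\right) + Y\right) = - 2 \left(\left(Y^{2} - \frac{6 Y}{-2 + Y}\right) + Y\right) = - 2 \left(Y + Y^{2} - \frac{6 Y}{-2 + Y}\right) = - 2 Y - 2 Y^{2} + \frac{12 Y}{-2 + Y}$)
$b{\left(v \right)} = v^{2}$
$15 \left(-197\right) b{\left(M{\left(o{\left(4 \right)} \right)} \right)} = 15 \left(-197\right) \left(2 \cdot 3 \frac{1}{-2 + 3} \left(8 + 3 - 3^{2}\right)\right)^{2} = - 2955 \left(2 \cdot 3 \cdot 1^{-1} \left(8 + 3 - 9\right)\right)^{2} = - 2955 \left(2 \cdot 3 \cdot 1 \left(8 + 3 - 9\right)\right)^{2} = - 2955 \left(2 \cdot 3 \cdot 1 \cdot 2\right)^{2} = - 2955 \cdot 12^{2} = \left(-2955\right) 144 = -425520$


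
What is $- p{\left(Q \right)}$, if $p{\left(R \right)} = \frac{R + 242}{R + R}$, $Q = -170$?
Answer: $\frac{18}{85} \approx 0.21176$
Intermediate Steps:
$p{\left(R \right)} = \frac{242 + R}{2 R}$
$- p{\left(Q \right)} = - \frac{242 - 170}{2 \left(-170\right)} = - \frac{\left(-1\right) 72}{2 \cdot 170} = \left(-1\right) \left(- \frac{18}{85}\right) = \frac{18}{85}$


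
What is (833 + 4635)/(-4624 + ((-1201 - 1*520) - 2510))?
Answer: -5468/8855 ≈ -0.61750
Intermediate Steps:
(833 + 4635)/(-4624 + ((-1201 - 1*520) - 2510)) = 5468/(-4624 + ((-1201 - 520) - 2510)) = 5468/(-4624 + (-1721 - 2510)) = 5468/(-4624 - 4231) = 5468/(-8855) = 5468*(-1/8855) = -5468/8855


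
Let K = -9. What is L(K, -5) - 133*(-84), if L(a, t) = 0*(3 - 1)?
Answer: 11172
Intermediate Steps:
L(a, t) = 0 (L(a, t) = 0*2 = 0)
L(K, -5) - 133*(-84) = 0 - 133*(-84) = 0 + 11172 = 11172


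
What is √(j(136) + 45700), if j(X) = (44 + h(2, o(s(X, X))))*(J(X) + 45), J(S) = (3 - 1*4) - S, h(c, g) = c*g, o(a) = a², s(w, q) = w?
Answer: 2*I*√840403 ≈ 1833.5*I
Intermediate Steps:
J(S) = -1 - S (J(S) = (3 - 4) - S = -1 - S)
j(X) = (44 - X)*(44 + 2*X²) (j(X) = (44 + 2*X²)*((-1 - X) + 45) = (44 + 2*X²)*(44 - X) = (44 - X)*(44 + 2*X²))
√(j(136) + 45700) = √((1936 - 44*136 - 2*136³ + 88*136²) + 45700) = √((1936 - 5984 - 2*2515456 + 88*18496) + 45700) = √((1936 - 5984 - 5030912 + 1627648) + 45700) = √(-3407312 + 45700) = √(-3361612) = 2*I*√840403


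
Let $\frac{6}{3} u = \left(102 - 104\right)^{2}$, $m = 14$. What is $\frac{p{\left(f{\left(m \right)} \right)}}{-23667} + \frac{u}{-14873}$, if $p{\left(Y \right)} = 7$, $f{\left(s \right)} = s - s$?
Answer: $- \frac{21635}{50285613} \approx -0.00043024$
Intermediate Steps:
$f{\left(s \right)} = 0$
$u = 2$ ($u = \frac{\left(102 - 104\right)^{2}}{2} = \frac{\left(-2\right)^{2}}{2} = \frac{1}{2} \cdot 4 = 2$)
$\frac{p{\left(f{\left(m \right)} \right)}}{-23667} + \frac{u}{-14873} = \frac{7}{-23667} + \frac{2}{-14873} = 7 \left(- \frac{1}{23667}\right) + 2 \left(- \frac{1}{14873}\right) = - \frac{1}{3381} - \frac{2}{14873} = - \frac{21635}{50285613}$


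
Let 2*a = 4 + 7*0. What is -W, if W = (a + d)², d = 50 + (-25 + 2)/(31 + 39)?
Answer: -13082689/4900 ≈ -2669.9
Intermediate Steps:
d = 3477/70 (d = 50 - 23/70 = 3477/70 ≈ 49.671)
a = 2 (a = (4 + 7*0)/2 = (4 + 0)/2 = (½)*4 = 2)
W = 13082689/4900 (W = (2 + 3477/70)² = (3617/70)² = 13082689/4900 ≈ 2669.9)
-W = -1*13082689/4900 = -13082689/4900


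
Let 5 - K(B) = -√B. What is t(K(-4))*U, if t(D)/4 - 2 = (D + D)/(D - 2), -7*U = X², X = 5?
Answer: -6400/91 + 800*I/91 ≈ -70.33 + 8.7912*I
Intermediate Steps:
K(B) = 5 + √B (K(B) = 5 - (-1)*√B = 5 + √B)
U = -25/7 (U = -⅐*5² = -⅐*25 = -25/7 ≈ -3.5714)
t(D) = 8 + 8*D/(-2 + D) (t(D) = 8 + 4*((D + D)/(D - 2)) = 8 + 4*((2*D)/(-2 + D)) = 8 + 4*(2*D/(-2 + D)) = 8 + 8*D/(-2 + D))
t(K(-4))*U = (16*(-1 + (5 + √(-4)))/(-2 + (5 + √(-4))))*(-25/7) = (16*(-1 + (5 + 2*I))/(-2 + (5 + 2*I)))*(-25/7) = (16*(4 + 2*I)/(3 + 2*I))*(-25/7) = (16*((3 - 2*I)/13)*(4 + 2*I))*(-25/7) = (16*(3 - 2*I)*(4 + 2*I)/13)*(-25/7) = -400*(3 - 2*I)*(4 + 2*I)/91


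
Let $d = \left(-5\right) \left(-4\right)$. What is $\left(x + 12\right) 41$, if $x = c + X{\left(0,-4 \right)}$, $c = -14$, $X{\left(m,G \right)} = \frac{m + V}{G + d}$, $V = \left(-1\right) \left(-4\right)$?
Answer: $- \frac{287}{4} \approx -71.75$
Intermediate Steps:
$d = 20$
$V = 4$
$X{\left(m,G \right)} = \frac{4 + m}{20 + G}$ ($X{\left(m,G \right)} = \frac{m + 4}{G + 20} = \frac{4 + m}{20 + G}$)
$x = - \frac{55}{4}$ ($x = -14 + \frac{4 + 0}{20 - 4} = -14 + \frac{1}{16} \cdot 4 = -14 + \frac{1}{4} = - \frac{55}{4} \approx -13.75$)
$\left(x + 12\right) 41 = \left(- \frac{55}{4} + 12\right) 41 = \left(- \frac{7}{4}\right) 41 = - \frac{287}{4}$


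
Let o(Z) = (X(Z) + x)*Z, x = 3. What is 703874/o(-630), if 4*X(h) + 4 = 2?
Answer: -703874/1575 ≈ -446.90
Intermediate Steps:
X(h) = -1/2 (X(h) = -1 + (1/4)*2 = -1 + 1/2 = -1/2)
o(Z) = 5*Z/2 (o(Z) = (-1/2 + 3)*Z = 5*Z/2)
703874/o(-630) = 703874/(((5/2)*(-630))) = 703874/(-1575) = 703874*(-1/1575) = -703874/1575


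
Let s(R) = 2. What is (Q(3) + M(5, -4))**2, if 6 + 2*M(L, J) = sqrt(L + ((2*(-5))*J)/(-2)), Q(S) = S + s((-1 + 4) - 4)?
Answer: (4 + I*sqrt(15))**2/4 ≈ 0.25 + 7.746*I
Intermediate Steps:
Q(S) = 2 + S (Q(S) = S + 2 = 2 + S)
M(L, J) = -3 + sqrt(L + 5*J)/2 (M(L, J) = -3 + sqrt(L + ((2*(-5))*J)/(-2))/2 = -3 + sqrt(L - 10*J*(-1/2))/2 = -3 + sqrt(L + 5*J)/2)
(Q(3) + M(5, -4))**2 = ((2 + 3) + (-3 + sqrt(5 + 5*(-4))/2))**2 = (5 + (-3 + sqrt(5 - 20)/2))**2 = (5 + (-3 + sqrt(-15)/2))**2 = (5 + (-3 + (I*sqrt(15))/2))**2 = (5 + (-3 + I*sqrt(15)/2))**2 = (2 + I*sqrt(15)/2)**2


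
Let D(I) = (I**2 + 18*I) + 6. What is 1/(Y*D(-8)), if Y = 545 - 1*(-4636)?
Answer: -1/383394 ≈ -2.6083e-6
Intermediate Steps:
D(I) = 6 + I**2 + 18*I
Y = 5181 (Y = 545 + 4636 = 5181)
1/(Y*D(-8)) = 1/(5181*(6 + (-8)**2 + 18*(-8))) = 1/(5181*(6 + 64 - 144)) = 1/(5181*(-74)) = 1/(-383394) = -1/383394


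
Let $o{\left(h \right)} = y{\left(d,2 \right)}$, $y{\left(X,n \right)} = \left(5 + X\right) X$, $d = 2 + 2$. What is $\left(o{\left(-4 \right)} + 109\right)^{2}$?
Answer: $21025$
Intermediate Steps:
$d = 4$
$y{\left(X,n \right)} = X \left(5 + X\right)$
$o{\left(h \right)} = 36$ ($o{\left(h \right)} = 4 \left(5 + 4\right) = 4 \cdot 9 = 36$)
$\left(o{\left(-4 \right)} + 109\right)^{2} = \left(36 + 109\right)^{2} = 145^{2} = 21025$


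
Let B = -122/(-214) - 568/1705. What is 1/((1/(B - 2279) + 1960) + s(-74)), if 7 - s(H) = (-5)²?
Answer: 415726136/807339973677 ≈ 0.00051493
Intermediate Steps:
B = 43229/182435 (B = -122*(-1/214) - 568*1/1705 = 61/107 - 568/1705 = 43229/182435 ≈ 0.23696)
s(H) = -18 (s(H) = 7 - 1*(-5)² = 7 - 1*25 = 7 - 25 = -18)
1/((1/(B - 2279) + 1960) + s(-74)) = 1/((1/(43229/182435 - 2279) + 1960) - 18) = 1/((1/(-415726136/182435) + 1960) - 18) = 1/((-182435/415726136 + 1960) - 18) = 1/(814823044125/415726136 - 18) = 1/(807339973677/415726136) = 415726136/807339973677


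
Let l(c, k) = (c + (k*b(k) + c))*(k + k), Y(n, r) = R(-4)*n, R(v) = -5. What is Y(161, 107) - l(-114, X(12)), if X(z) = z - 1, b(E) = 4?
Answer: 3243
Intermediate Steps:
Y(n, r) = -5*n
X(z) = -1 + z
l(c, k) = 2*k*(2*c + 4*k) (l(c, k) = (c + (k*4 + c))*(k + k) = (c + (4*k + c))*(2*k) = (c + (c + 4*k))*(2*k) = (2*c + 4*k)*(2*k) = 2*k*(2*c + 4*k))
Y(161, 107) - l(-114, X(12)) = -5*161 - 4*(-1 + 12)*(-114 + 2*(-1 + 12)) = -805 - 4*11*(-114 + 2*11) = -805 - 4*11*(-114 + 22) = -805 - 4*11*(-92) = -805 - 1*(-4048) = -805 + 4048 = 3243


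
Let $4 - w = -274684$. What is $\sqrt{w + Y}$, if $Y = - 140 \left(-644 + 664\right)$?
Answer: $4 \sqrt{16993} \approx 521.43$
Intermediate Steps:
$w = 274688$ ($w = 4 - -274684 = 4 + 274684 = 274688$)
$Y = -2800$ ($Y = \left(-140\right) 20 = -2800$)
$\sqrt{w + Y} = \sqrt{274688 - 2800} = \sqrt{271888} = 4 \sqrt{16993}$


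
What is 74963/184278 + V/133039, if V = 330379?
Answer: 70854583919/24516160842 ≈ 2.8901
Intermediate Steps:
74963/184278 + V/133039 = 74963/184278 + 330379/133039 = 70854583919/24516160842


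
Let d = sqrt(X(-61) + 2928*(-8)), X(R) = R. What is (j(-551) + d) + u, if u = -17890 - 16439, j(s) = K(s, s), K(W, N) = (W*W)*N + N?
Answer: -167319031 + I*sqrt(23485) ≈ -1.6732e+8 + 153.25*I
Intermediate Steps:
d = I*sqrt(23485) (d = sqrt(-61 + 2928*(-8)) = sqrt(-61 - 23424) = sqrt(-23485) = I*sqrt(23485) ≈ 153.25*I)
K(W, N) = N + N*W**2 (K(W, N) = W**2*N + N = N*W**2 + N = N + N*W**2)
j(s) = s*(1 + s**2)
u = -34329
(j(-551) + d) + u = ((-551 + (-551)**3) + I*sqrt(23485)) - 34329 = ((-551 - 167284151) + I*sqrt(23485)) - 34329 = (-167284702 + I*sqrt(23485)) - 34329 = -167319031 + I*sqrt(23485)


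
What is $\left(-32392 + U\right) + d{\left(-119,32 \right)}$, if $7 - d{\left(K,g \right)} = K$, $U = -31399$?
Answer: $-63665$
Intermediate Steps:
$d{\left(K,g \right)} = 7 - K$
$\left(-32392 + U\right) + d{\left(-119,32 \right)} = \left(-32392 - 31399\right) + \left(7 - -119\right) = -63791 + \left(7 + 119\right) = -63791 + 126 = -63665$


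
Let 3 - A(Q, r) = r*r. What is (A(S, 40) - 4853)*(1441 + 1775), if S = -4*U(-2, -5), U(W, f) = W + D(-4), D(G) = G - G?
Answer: -20743200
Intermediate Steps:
D(G) = 0
U(W, f) = W (U(W, f) = W + 0 = W)
S = 8 (S = -4*(-2) = 8)
A(Q, r) = 3 - r² (A(Q, r) = 3 - r*r = 3 - r²)
(A(S, 40) - 4853)*(1441 + 1775) = ((3 - 1*40²) - 4853)*(1441 + 1775) = ((3 - 1*1600) - 4853)*3216 = ((3 - 1600) - 4853)*3216 = (-1597 - 4853)*3216 = -6450*3216 = -20743200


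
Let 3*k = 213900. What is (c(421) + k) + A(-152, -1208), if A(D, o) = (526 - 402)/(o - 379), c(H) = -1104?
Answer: 111400928/1587 ≈ 70196.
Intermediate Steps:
A(D, o) = 124/(-379 + o)
k = 71300 (k = (⅓)*213900 = 71300)
(c(421) + k) + A(-152, -1208) = (-1104 + 71300) + 124/(-379 - 1208) = 70196 + 124/(-1587) = 70196 + 124*(-1/1587) = 70196 - 124/1587 = 111400928/1587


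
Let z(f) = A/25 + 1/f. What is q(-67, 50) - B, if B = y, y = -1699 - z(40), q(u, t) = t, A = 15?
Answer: 13997/8 ≈ 1749.6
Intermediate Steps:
z(f) = ⅗ + 1/f (z(f) = 15/25 + 1/f = 15*(1/25) + 1/f = ⅗ + 1/f)
y = -13597/8 (y = -1699 - (⅗ + 1/40) = -1699 - 1*5/8 = -1699 - 5/8 = -13597/8 ≈ -1699.6)
B = -13597/8 ≈ -1699.6
q(-67, 50) - B = 50 - 1*(-13597/8) = 50 + 13597/8 = 13997/8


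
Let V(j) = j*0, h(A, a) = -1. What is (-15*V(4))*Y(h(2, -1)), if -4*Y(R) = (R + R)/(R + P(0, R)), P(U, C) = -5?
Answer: 0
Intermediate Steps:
V(j) = 0
Y(R) = -R/(2*(-5 + R)) (Y(R) = -(R + R)/(4*(R - 5)) = -2*R/(4*(-5 + R)) = -R/(2*(-5 + R)))
(-15*V(4))*Y(h(2, -1)) = (-15*0)*(-1*(-1)/(-10 + 2*(-1))) = 0*(-1*(-1)/(-10 - 2)) = 0*(-1*(-1)/(-12)) = 0*(-1*(-1)*(-1/12)) = 0*(-1/12) = 0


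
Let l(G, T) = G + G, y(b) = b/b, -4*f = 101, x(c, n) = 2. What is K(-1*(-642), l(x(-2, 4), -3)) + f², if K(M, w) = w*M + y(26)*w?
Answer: 51353/16 ≈ 3209.6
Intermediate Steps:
f = -101/4 (f = -¼*101 = -101/4 ≈ -25.250)
y(b) = 1
l(G, T) = 2*G
K(M, w) = w + M*w (K(M, w) = w*M + 1*w = M*w + w = w + M*w)
K(-1*(-642), l(x(-2, 4), -3)) + f² = (2*2)*(1 - 1*(-642)) + (-101/4)² = 4*(1 + 642) + 10201/16 = 4*643 + 10201/16 = 2572 + 10201/16 = 51353/16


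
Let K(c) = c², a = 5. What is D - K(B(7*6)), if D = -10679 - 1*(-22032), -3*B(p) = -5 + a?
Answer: 11353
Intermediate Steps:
B(p) = 0 (B(p) = -(-5 + 5)/3 = -⅓*0 = 0)
D = 11353 (D = -10679 + 22032 = 11353)
D - K(B(7*6)) = 11353 - 1*0² = 11353 - 1*0 = 11353 + 0 = 11353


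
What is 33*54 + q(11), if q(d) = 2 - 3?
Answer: 1781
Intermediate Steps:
q(d) = -1
33*54 + q(11) = 33*54 - 1 = 1782 - 1 = 1781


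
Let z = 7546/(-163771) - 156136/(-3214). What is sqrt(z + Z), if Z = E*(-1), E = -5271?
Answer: sqrt(368450656790969003421)/263179997 ≈ 72.935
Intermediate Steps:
Z = 5271 (Z = -5271*(-1) = 5271)
z = 12773148006/263179997 (z = 7546*(-1/163771) - 156136*(-1/3214) = -7546/163771 + 78068/1607 = 12773148006/263179997 ≈ 48.534)
sqrt(z + Z) = sqrt(12773148006/263179997 + 5271) = sqrt(1399994912193/263179997) = sqrt(368450656790969003421)/263179997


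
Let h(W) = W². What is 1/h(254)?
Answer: 1/64516 ≈ 1.5500e-5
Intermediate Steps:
1/h(254) = 1/(254²) = 1/64516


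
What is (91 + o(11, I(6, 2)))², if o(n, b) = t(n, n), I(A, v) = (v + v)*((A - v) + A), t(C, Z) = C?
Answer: 10404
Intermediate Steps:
I(A, v) = 2*v*(-v + 2*A) (I(A, v) = (2*v)*(-v + 2*A) = 2*v*(-v + 2*A))
o(n, b) = n
(91 + o(11, I(6, 2)))² = (91 + 11)² = 102² = 10404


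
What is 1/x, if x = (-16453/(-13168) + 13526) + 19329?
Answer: 13168/432651093 ≈ 3.0436e-5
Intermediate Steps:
x = 432651093/13168 (x = (-16453*(-1/13168) + 13526) + 19329 = (16453/13168 + 13526) + 19329 = 178126821/13168 + 19329 = 432651093/13168 ≈ 32856.)
1/x = 1/(432651093/13168) = 13168/432651093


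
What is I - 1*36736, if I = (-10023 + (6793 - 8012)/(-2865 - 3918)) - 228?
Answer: -318711602/6783 ≈ -46987.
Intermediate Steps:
I = -69531314/6783 (I = (-10023 - 1219/(-6783)) - 228 = (-10023 - 1219*(-1/6783)) - 228 = (-10023 + 1219/6783) - 228 = -67984790/6783 - 228 = -69531314/6783 ≈ -10251.)
I - 1*36736 = -69531314/6783 - 1*36736 = -69531314/6783 - 36736 = -318711602/6783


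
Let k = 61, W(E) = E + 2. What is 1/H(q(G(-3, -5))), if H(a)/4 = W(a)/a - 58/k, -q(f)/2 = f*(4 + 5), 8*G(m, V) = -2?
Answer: 549/1084 ≈ 0.50646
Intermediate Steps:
G(m, V) = -¼ (G(m, V) = (⅛)*(-2) = -¼)
W(E) = 2 + E
q(f) = -18*f (q(f) = -2*f*(4 + 5) = -2*f*9 = -18*f)
H(a) = -232/61 + 4*(2 + a)/a (H(a) = 4*((2 + a)/a - 58/61) = 4*(-58/61 + (2 + a)/a) = -232/61 + 4*(2 + a)/a)
1/H(q(G(-3, -5))) = 1/(12/61 + 8/((-18*(-¼)))) = 1/(12/61 + 8/(9/2)) = 1/(12/61 + 8*(2/9)) = 1/(12/61 + 16/9) = 1/(1084/549) = 549/1084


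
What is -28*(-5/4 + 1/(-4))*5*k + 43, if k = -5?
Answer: -1007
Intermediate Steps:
-28*(-5/4 + 1/(-4))*5*k + 43 = -28*(-5/4 + 1/(-4))*5*(-5) + 43 = -28*(-5*¼ + 1*(-¼))*5*(-5) + 43 = -28*(-5/4 - ¼)*5*(-5) + 43 = -28*(-3/2*5)*(-5) + 43 = -(-210)*(-5) + 43 = -28*75/2 + 43 = -1050 + 43 = -1007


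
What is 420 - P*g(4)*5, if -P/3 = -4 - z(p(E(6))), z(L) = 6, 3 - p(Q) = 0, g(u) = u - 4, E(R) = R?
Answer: 420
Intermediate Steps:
g(u) = -4 + u
p(Q) = 3 (p(Q) = 3 - 1*0 = 3 + 0 = 3)
P = 30 (P = -3*(-4 - 1*6) = -3*(-4 - 6) = -3*(-10) = 30)
420 - P*g(4)*5 = 420 - 30*(-4 + 4)*5 = 420 - 30*0*5 = 420 - 0*5 = 420 - 1*0 = 420 + 0 = 420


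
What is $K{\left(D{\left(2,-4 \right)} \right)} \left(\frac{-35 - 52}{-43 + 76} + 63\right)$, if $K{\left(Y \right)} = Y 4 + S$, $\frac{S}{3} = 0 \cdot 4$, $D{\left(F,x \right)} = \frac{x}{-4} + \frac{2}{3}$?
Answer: $\frac{13280}{33} \approx 402.42$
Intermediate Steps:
$D{\left(F,x \right)} = \frac{2}{3} - \frac{x}{4}$ ($D{\left(F,x \right)} = x \left(- \frac{1}{4}\right) + 2 \cdot \frac{1}{3} = - \frac{x}{4} + \frac{2}{3} = \frac{2}{3} - \frac{x}{4}$)
$S = 0$ ($S = 3 \cdot 0 \cdot 4 = 3 \cdot 0 = 0$)
$K{\left(Y \right)} = 4 Y$ ($K{\left(Y \right)} = Y 4 + 0 = 4 Y + 0 = 4 Y$)
$K{\left(D{\left(2,-4 \right)} \right)} \left(\frac{-35 - 52}{-43 + 76} + 63\right) = 4 \left(\frac{2}{3} - -1\right) \left(\frac{-35 - 52}{-43 + 76} + 63\right) = 4 \left(\frac{2}{3} + 1\right) \left(- \frac{87}{33} + 63\right) = 4 \cdot \frac{5}{3} \left(\left(-87\right) \frac{1}{33} + 63\right) = \frac{20 \left(- \frac{29}{11} + 63\right)}{3} = \frac{20}{3} \cdot \frac{664}{11} = \frac{13280}{33}$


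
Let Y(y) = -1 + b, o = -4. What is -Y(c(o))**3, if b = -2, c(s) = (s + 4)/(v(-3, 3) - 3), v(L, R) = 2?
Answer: 27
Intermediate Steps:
c(s) = -4 - s (c(s) = (s + 4)/(2 - 3) = (4 + s)/(-1) = (4 + s)*(-1) = -4 - s)
Y(y) = -3 (Y(y) = -1 - 2 = -3)
-Y(c(o))**3 = -1*(-3)**3 = -1*(-27) = 27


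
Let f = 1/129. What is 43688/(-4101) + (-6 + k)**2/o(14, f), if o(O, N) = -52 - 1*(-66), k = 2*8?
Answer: -100766/28707 ≈ -3.5102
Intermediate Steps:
f = 1/129 ≈ 0.0077519
k = 16
o(O, N) = 14 (o(O, N) = -52 + 66 = 14)
43688/(-4101) + (-6 + k)**2/o(14, f) = 43688/(-4101) + (-6 + 16)**2/14 = 43688*(-1/4101) + 10**2*(1/14) = -43688/4101 + 100*(1/14) = -43688/4101 + 50/7 = -100766/28707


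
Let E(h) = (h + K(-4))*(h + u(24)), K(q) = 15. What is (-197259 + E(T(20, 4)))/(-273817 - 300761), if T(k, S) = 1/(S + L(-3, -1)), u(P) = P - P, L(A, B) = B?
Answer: 1775285/5171202 ≈ 0.34330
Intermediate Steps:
u(P) = 0
T(k, S) = 1/(-1 + S) (T(k, S) = 1/(S - 1) = 1/(-1 + S))
E(h) = h*(15 + h) (E(h) = (h + 15)*(h + 0) = (15 + h)*h = h*(15 + h))
(-197259 + E(T(20, 4)))/(-273817 - 300761) = (-197259 + (15 + 1/(-1 + 4))/(-1 + 4))/(-273817 - 300761) = (-197259 + (15 + 1/3)/3)/(-574578) = (-197259 + (15 + ⅓)/3)*(-1/574578) = (-197259 + (⅓)*(46/3))*(-1/574578) = (-197259 + 46/9)*(-1/574578) = -1775285/9*(-1/574578) = 1775285/5171202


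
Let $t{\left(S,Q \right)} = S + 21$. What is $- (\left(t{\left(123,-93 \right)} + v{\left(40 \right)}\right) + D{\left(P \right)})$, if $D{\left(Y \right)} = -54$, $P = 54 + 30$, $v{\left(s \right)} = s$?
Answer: $-130$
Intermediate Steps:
$t{\left(S,Q \right)} = 21 + S$
$P = 84$
$- (\left(t{\left(123,-93 \right)} + v{\left(40 \right)}\right) + D{\left(P \right)}) = - (\left(\left(21 + 123\right) + 40\right) - 54) = - (\left(144 + 40\right) - 54) = - (184 - 54) = \left(-1\right) 130 = -130$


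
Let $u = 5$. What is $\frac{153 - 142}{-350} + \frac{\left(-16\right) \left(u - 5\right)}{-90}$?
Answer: $- \frac{11}{350} \approx -0.031429$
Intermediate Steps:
$\frac{153 - 142}{-350} + \frac{\left(-16\right) \left(u - 5\right)}{-90} = \frac{153 - 142}{-350} + \frac{\left(-16\right) \left(5 - 5\right)}{-90} = 11 \left(- \frac{1}{350}\right) + - 16 \left(5 - 5\right) \left(- \frac{1}{90}\right) = - \frac{11}{350} + \left(-16\right) 0 \left(- \frac{1}{90}\right) = - \frac{11}{350} + 0 \left(- \frac{1}{90}\right) = - \frac{11}{350} + 0 = - \frac{11}{350}$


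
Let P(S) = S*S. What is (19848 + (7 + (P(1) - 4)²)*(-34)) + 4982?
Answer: 24286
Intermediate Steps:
P(S) = S²
(19848 + (7 + (P(1) - 4)²)*(-34)) + 4982 = (19848 + (7 + (1² - 4)²)*(-34)) + 4982 = (19848 + (7 + (1 - 4)²)*(-34)) + 4982 = (19848 + (7 + (-3)²)*(-34)) + 4982 = (19848 + (7 + 9)*(-34)) + 4982 = (19848 + 16*(-34)) + 4982 = (19848 - 544) + 4982 = 19304 + 4982 = 24286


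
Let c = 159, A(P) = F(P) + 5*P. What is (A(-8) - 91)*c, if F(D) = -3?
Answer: -21306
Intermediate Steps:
A(P) = -3 + 5*P
(A(-8) - 91)*c = ((-3 + 5*(-8)) - 91)*159 = ((-3 - 40) - 91)*159 = (-43 - 91)*159 = -134*159 = -21306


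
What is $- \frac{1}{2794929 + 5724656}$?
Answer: $- \frac{1}{8519585} \approx -1.1738 \cdot 10^{-7}$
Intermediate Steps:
$- \frac{1}{2794929 + 5724656} = - \frac{1}{8519585}$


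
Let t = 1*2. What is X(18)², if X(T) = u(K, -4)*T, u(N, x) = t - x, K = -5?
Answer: 11664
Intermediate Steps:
t = 2
u(N, x) = 2 - x
X(T) = 6*T (X(T) = (2 - 1*(-4))*T = (2 + 4)*T = 6*T)
X(18)² = (6*18)² = 108² = 11664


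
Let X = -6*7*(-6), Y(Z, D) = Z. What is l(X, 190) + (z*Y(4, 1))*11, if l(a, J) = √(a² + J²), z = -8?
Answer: -352 + 2*√24901 ≈ -36.399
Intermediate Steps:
X = 252 (X = -42*(-6) = 252)
l(a, J) = √(J² + a²)
l(X, 190) + (z*Y(4, 1))*11 = √(190² + 252²) - 8*4*11 = √(36100 + 63504) - 32*11 = √99604 - 352 = 2*√24901 - 352 = -352 + 2*√24901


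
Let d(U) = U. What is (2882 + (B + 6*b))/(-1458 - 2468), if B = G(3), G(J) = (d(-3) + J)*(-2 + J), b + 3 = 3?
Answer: -1441/1963 ≈ -0.73408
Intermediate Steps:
b = 0 (b = -3 + 3 = 0)
G(J) = (-3 + J)*(-2 + J)
B = 0 (B = 6 + 3² - 5*3 = 6 + 9 - 15 = 0)
(2882 + (B + 6*b))/(-1458 - 2468) = (2882 + (0 + 6*0))/(-1458 - 2468) = (2882 + (0 + 0))/(-3926) = (2882 + 0)*(-1/3926) = 2882*(-1/3926) = -1441/1963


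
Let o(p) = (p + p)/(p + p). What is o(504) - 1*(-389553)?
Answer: 389554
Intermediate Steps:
o(p) = 1 (o(p) = (2*p)/((2*p)) = (2*p)*(1/(2*p)) = 1)
o(504) - 1*(-389553) = 1 - 1*(-389553) = 1 + 389553 = 389554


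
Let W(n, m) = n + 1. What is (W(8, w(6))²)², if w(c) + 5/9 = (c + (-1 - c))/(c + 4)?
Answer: 6561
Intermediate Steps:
w(c) = -5/9 - 1/(4 + c) (w(c) = -5/9 + (c + (-1 - c))/(c + 4) = -5/9 - 1/(4 + c))
W(n, m) = 1 + n
(W(8, w(6))²)² = ((1 + 8)²)² = (9²)² = 81² = 6561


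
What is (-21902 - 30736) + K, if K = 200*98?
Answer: -33038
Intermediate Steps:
K = 19600
(-21902 - 30736) + K = (-21902 - 30736) + 19600 = -52638 + 19600 = -33038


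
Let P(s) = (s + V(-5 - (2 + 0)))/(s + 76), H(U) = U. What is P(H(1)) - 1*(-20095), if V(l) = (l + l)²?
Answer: 1547512/77 ≈ 20098.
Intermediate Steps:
V(l) = 4*l² (V(l) = (2*l)² = 4*l²)
P(s) = (196 + s)/(76 + s) (P(s) = (s + 4*(-5 - (2 + 0))²)/(s + 76) = (s + 4*(-5 - 1*2)²)/(76 + s) = (s + 4*(-5 - 2)²)/(76 + s) = (s + 4*(-7)²)/(76 + s) = (s + 4*49)/(76 + s) = (s + 196)/(76 + s) = (196 + s)/(76 + s))
P(H(1)) - 1*(-20095) = (196 + 1)/(76 + 1) - 1*(-20095) = 197/77 + 20095 = 1547512/77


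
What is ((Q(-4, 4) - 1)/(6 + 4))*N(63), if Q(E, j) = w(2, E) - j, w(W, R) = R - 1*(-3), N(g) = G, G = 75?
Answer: -45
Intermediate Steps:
N(g) = 75
w(W, R) = 3 + R (w(W, R) = R + 3 = 3 + R)
Q(E, j) = 3 + E - j (Q(E, j) = (3 + E) - j = 3 + E - j)
((Q(-4, 4) - 1)/(6 + 4))*N(63) = (((3 - 4 - 1*4) - 1)/(6 + 4))*75 = (((3 - 4 - 4) - 1)/10)*75 = ((-5 - 1)*(⅒))*75 = -6*⅒*75 = -⅗*75 = -45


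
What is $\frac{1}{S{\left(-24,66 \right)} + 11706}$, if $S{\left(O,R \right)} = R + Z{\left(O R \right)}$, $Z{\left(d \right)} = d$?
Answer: $\frac{1}{10188} \approx 9.8155 \cdot 10^{-5}$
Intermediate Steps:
$S{\left(O,R \right)} = R + O R$
$\frac{1}{S{\left(-24,66 \right)} + 11706} = \frac{1}{66 \left(1 - 24\right) + 11706} = \frac{1}{66 \left(-23\right) + 11706} = \frac{1}{-1518 + 11706} = \frac{1}{10188}$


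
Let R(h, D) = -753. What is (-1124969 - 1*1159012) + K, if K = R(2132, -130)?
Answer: -2284734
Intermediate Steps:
K = -753
(-1124969 - 1*1159012) + K = (-1124969 - 1*1159012) - 753 = (-1124969 - 1159012) - 753 = -2283981 - 753 = -2284734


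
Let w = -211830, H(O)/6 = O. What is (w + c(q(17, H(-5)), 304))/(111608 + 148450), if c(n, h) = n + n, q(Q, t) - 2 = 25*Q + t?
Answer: -105518/130029 ≈ -0.81150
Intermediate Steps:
H(O) = 6*O
q(Q, t) = 2 + t + 25*Q (q(Q, t) = 2 + (25*Q + t) = 2 + (t + 25*Q) = 2 + t + 25*Q)
c(n, h) = 2*n
(w + c(q(17, H(-5)), 304))/(111608 + 148450) = (-211830 + 2*(2 + 6*(-5) + 25*17))/(111608 + 148450) = (-211830 + 2*(2 - 30 + 425))/260058 = (-211830 + 2*397)*(1/260058) = (-211830 + 794)*(1/260058) = -211036*1/260058 = -105518/130029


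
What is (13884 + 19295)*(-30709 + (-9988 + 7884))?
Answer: -1088702527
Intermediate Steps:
(13884 + 19295)*(-30709 + (-9988 + 7884)) = 33179*(-30709 - 2104) = 33179*(-32813) = -1088702527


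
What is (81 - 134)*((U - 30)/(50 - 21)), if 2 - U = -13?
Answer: 795/29 ≈ 27.414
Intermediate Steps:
U = 15 (U = 2 - 1*(-13) = 2 + 13 = 15)
(81 - 134)*((U - 30)/(50 - 21)) = (81 - 134)*((15 - 30)/(50 - 21)) = -(-795)/29 = -53*(-15/29) = 795/29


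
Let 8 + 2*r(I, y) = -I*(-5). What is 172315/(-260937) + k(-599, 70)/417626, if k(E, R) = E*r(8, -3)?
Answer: -37232022199/54487037781 ≈ -0.68332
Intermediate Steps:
r(I, y) = -4 + 5*I/2 (r(I, y) = -4 + (-I*(-5))/2 = -4 + (5*I)/2 = -4 + 5*I/2)
k(E, R) = 16*E (k(E, R) = E*(-4 + (5/2)*8) = E*(-4 + 20) = E*16 = 16*E)
172315/(-260937) + k(-599, 70)/417626 = 172315/(-260937) + (16*(-599))/417626 = 172315*(-1/260937) - 9584*1/417626 = -172315/260937 - 4792/208813 = -37232022199/54487037781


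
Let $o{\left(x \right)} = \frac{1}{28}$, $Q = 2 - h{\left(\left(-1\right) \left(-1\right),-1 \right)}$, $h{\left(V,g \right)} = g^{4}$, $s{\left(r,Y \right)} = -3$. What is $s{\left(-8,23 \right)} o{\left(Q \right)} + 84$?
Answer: $\frac{2349}{28} \approx 83.893$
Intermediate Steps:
$Q = 1$ ($Q = 2 - \left(-1\right)^{4} = 2 - 1 = 1$)
$o{\left(x \right)} = \frac{1}{28}$
$s{\left(-8,23 \right)} o{\left(Q \right)} + 84 = \left(-3\right) \frac{1}{28} + 84 = - \frac{3}{28} + 84 = \frac{2349}{28}$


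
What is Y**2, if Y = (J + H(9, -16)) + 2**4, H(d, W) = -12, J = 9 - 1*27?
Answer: 196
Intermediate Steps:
J = -18 (J = 9 - 27 = -18)
Y = -14 (Y = (-18 - 12) + 2**4 = -30 + 16 = -14)
Y**2 = (-14)**2 = 196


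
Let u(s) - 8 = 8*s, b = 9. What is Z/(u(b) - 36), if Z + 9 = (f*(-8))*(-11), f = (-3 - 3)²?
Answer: 3159/44 ≈ 71.795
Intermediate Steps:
u(s) = 8 + 8*s
f = 36 (f = (-6)² = 36)
Z = 3159 (Z = -9 + (36*(-8))*(-11) = -9 - 288*(-11) = -9 + 3168 = 3159)
Z/(u(b) - 36) = 3159/((8 + 8*9) - 36) = 3159/((8 + 72) - 36) = 3159/(80 - 36) = 3159/44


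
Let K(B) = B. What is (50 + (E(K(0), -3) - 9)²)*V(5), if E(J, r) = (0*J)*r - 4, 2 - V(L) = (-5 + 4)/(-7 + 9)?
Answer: 1095/2 ≈ 547.50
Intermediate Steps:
V(L) = 5/2 (V(L) = 2 - (-5 + 4)/(-7 + 9) = 2 - (-1)/2 = 2 - 1*(-½) = 2 + ½ = 5/2)
E(J, r) = -4 (E(J, r) = 0*r - 4 = 0 - 4 = -4)
(50 + (E(K(0), -3) - 9)²)*V(5) = (50 + (-4 - 9)²)*(5/2) = (50 + (-13)²)*(5/2) = (50 + 169)*(5/2) = 219*(5/2) = 1095/2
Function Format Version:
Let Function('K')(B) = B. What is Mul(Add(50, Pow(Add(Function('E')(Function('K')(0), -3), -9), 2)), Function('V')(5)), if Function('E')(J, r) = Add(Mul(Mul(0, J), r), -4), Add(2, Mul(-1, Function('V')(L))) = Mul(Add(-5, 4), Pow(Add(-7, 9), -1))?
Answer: Rational(1095, 2) ≈ 547.50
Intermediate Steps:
Function('V')(L) = Rational(5, 2) (Function('V')(L) = Add(2, Mul(-1, Mul(Add(-5, 4), Pow(Add(-7, 9), -1)))) = Add(2, Mul(-1, Mul(-1, Pow(2, -1)))) = Add(2, Mul(-1, Mul(-1, Rational(1, 2)))) = Add(2, Mul(-1, Rational(-1, 2))) = Add(2, Rational(1, 2)) = Rational(5, 2))
Function('E')(J, r) = -4 (Function('E')(J, r) = Add(Mul(0, r), -4) = Add(0, -4) = -4)
Mul(Add(50, Pow(Add(Function('E')(Function('K')(0), -3), -9), 2)), Function('V')(5)) = Mul(Add(50, Pow(Add(-4, -9), 2)), Rational(5, 2)) = Mul(Add(50, Pow(-13, 2)), Rational(5, 2)) = Mul(Add(50, 169), Rational(5, 2)) = Mul(219, Rational(5, 2)) = Rational(1095, 2)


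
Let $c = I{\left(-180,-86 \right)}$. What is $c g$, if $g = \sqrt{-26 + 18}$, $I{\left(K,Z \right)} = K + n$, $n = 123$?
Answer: $- 114 i \sqrt{2} \approx - 161.22 i$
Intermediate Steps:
$I{\left(K,Z \right)} = 123 + K$ ($I{\left(K,Z \right)} = K + 123 = 123 + K$)
$c = -57$ ($c = 123 - 180 = -57$)
$g = 2 i \sqrt{2}$ ($g = \sqrt{-8} = 2 i \sqrt{2} \approx 2.8284 i$)
$c g = - 57 \cdot 2 i \sqrt{2} = - 114 i \sqrt{2}$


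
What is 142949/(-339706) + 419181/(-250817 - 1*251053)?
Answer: -17845009618/14207354185 ≈ -1.2560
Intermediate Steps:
142949/(-339706) + 419181/(-250817 - 1*251053) = 142949*(-1/339706) + 419181/(-250817 - 251053) = -142949/339706 + 419181/(-501870) = -142949/339706 + 419181*(-1/501870) = -142949/339706 - 139727/167290 = -17845009618/14207354185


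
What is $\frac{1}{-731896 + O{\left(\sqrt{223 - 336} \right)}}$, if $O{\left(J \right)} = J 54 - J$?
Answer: $- \frac{731896}{535672072233} - \frac{53 i \sqrt{113}}{535672072233} \approx -1.3663 \cdot 10^{-6} - 1.0518 \cdot 10^{-9} i$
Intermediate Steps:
$O{\left(J \right)} = 53 J$ ($O{\left(J \right)} = 54 J - J = 53 J$)
$\frac{1}{-731896 + O{\left(\sqrt{223 - 336} \right)}} = \frac{1}{-731896 + 53 \sqrt{223 - 336}} = \frac{1}{-731896 + 53 \sqrt{-113}} = \frac{1}{-731896 + 53 i \sqrt{113}}$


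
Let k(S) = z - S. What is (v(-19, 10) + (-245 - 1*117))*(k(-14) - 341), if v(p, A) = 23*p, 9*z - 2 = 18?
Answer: 2335477/9 ≈ 2.5950e+5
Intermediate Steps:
z = 20/9 (z = 2/9 + (1/9)*18 = 2/9 + 2 = 20/9 ≈ 2.2222)
k(S) = 20/9 - S
(v(-19, 10) + (-245 - 1*117))*(k(-14) - 341) = (23*(-19) + (-245 - 1*117))*((20/9 - 1*(-14)) - 341) = (-437 + (-245 - 117))*((20/9 + 14) - 341) = (-437 - 362)*(146/9 - 341) = -799*(-2923/9) = 2335477/9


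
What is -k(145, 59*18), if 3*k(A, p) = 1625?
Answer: -1625/3 ≈ -541.67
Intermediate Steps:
k(A, p) = 1625/3 (k(A, p) = (⅓)*1625 = 1625/3)
-k(145, 59*18) = -1*1625/3 = -1625/3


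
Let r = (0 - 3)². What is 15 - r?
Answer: 6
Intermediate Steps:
r = 9 (r = (-3)² = 9)
15 - r = 15 - 1*9 = 15 - 9 = 6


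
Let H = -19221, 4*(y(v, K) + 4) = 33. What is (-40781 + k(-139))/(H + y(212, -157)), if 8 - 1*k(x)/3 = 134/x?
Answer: 22659284/10684513 ≈ 2.1208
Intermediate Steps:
k(x) = 24 - 402/x
y(v, K) = 17/4 (y(v, K) = -4 + (1/4)*33 = -4 + 33/4 = 17/4)
(-40781 + k(-139))/(H + y(212, -157)) = (-40781 + (24 - 402/(-139)))/(-19221 + 17/4) = (-40781 + (24 - 402*(-1/139)))/(-76867/4) = (-40781 + (24 + 402/139))*(-4/76867) = (-40781 + 3738/139)*(-4/76867) = -5664821/139*(-4/76867) = 22659284/10684513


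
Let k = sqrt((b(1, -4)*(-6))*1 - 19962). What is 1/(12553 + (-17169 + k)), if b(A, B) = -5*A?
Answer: -1154/5331847 - I*sqrt(4983)/10663694 ≈ -0.00021644 - 6.6197e-6*I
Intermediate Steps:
k = 2*I*sqrt(4983) (k = sqrt((-5*1*(-6))*1 - 19962) = sqrt(-5*(-6)*1 - 19962) = sqrt(30*1 - 19962) = sqrt(30 - 19962) = sqrt(-19932) = 2*I*sqrt(4983) ≈ 141.18*I)
1/(12553 + (-17169 + k)) = 1/(12553 + (-17169 + 2*I*sqrt(4983))) = 1/(-4616 + 2*I*sqrt(4983))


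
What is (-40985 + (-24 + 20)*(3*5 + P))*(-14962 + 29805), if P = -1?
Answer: -609171563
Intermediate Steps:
(-40985 + (-24 + 20)*(3*5 + P))*(-14962 + 29805) = (-40985 + (-24 + 20)*(3*5 - 1))*(-14962 + 29805) = (-40985 - 4*(15 - 1))*14843 = (-40985 - 4*14)*14843 = (-40985 - 56)*14843 = -41041*14843 = -609171563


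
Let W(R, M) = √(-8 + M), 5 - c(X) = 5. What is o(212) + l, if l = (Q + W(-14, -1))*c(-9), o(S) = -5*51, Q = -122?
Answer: -255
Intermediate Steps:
c(X) = 0 (c(X) = 5 - 1*5 = 5 - 5 = 0)
o(S) = -255
l = 0 (l = (-122 + √(-8 - 1))*0 = (-122 + √(-9))*0 = (-122 + 3*I)*0 = 0)
o(212) + l = -255 + 0 = -255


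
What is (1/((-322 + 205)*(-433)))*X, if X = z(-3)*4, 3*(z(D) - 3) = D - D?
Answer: 4/16887 ≈ 0.00023687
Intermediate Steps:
z(D) = 3 (z(D) = 3 + (D - D)/3 = 3 + (⅓)*0 = 3 + 0 = 3)
X = 12 (X = 3*4 = 12)
(1/((-322 + 205)*(-433)))*X = (1/((-322 + 205)*(-433)))*12 = (-1/433/(-117))*12 = -1/117*(-1/433)*12 = (1/50661)*12 = 4/16887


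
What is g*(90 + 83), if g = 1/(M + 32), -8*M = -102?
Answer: 692/179 ≈ 3.8659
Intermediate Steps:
M = 51/4 (M = -⅛*(-102) = 51/4 ≈ 12.750)
g = 4/179 (g = 1/(51/4 + 32) = 1/(179/4) = 4/179 ≈ 0.022346)
g*(90 + 83) = 4*(90 + 83)/179 = (4/179)*173 = 692/179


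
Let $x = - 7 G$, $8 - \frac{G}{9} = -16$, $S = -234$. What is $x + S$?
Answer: $-1746$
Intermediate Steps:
$G = 216$ ($G = 72 - -144 = 72 + 144 = 216$)
$x = -1512$ ($x = \left(-7\right) 216 = -1512$)
$x + S = -1512 - 234 = -1746$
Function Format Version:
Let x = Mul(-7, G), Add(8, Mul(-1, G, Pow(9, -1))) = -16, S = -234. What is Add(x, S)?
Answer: -1746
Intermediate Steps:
G = 216 (G = Add(72, Mul(-9, -16)) = Add(72, 144) = 216)
x = -1512 (x = Mul(-7, 216) = -1512)
Add(x, S) = Add(-1512, -234) = -1746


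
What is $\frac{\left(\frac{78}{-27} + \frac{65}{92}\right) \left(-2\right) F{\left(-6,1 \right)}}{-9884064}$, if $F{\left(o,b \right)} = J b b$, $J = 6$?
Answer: $- \frac{1807}{682000416} \approx -2.6496 \cdot 10^{-6}$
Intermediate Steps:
$F{\left(o,b \right)} = 6 b^{2}$ ($F{\left(o,b \right)} = 6 b b = 6 b^{2}$)
$\frac{\left(\frac{78}{-27} + \frac{65}{92}\right) \left(-2\right) F{\left(-6,1 \right)}}{-9884064} = \frac{\left(\frac{78}{-27} + \frac{65}{92}\right) \left(-2\right) 6 \cdot 1^{2}}{-9884064} = \left(78 \left(- \frac{1}{27}\right) + 65 \cdot \frac{1}{92}\right) \left(-2\right) 6 \cdot 1 \left(- \frac{1}{9884064}\right) = \left(- \frac{26}{9} + \frac{65}{92}\right) \left(-2\right) 6 \left(- \frac{1}{9884064}\right) = \left(- \frac{1807}{828}\right) \left(-2\right) 6 \left(- \frac{1}{9884064}\right) = \frac{1807}{414} \cdot 6 \left(- \frac{1}{9884064}\right) = \frac{1807}{69} \left(- \frac{1}{9884064}\right) = - \frac{1807}{682000416}$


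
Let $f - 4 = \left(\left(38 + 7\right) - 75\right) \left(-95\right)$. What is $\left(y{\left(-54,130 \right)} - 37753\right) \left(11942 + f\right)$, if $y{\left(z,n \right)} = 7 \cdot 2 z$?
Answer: $-569779164$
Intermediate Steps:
$y{\left(z,n \right)} = 14 z$
$f = 2854$ ($f = 4 + \left(\left(38 + 7\right) - 75\right) \left(-95\right) = 4 + \left(45 - 75\right) \left(-95\right) = 4 - -2850 = 4 + 2850 = 2854$)
$\left(y{\left(-54,130 \right)} - 37753\right) \left(11942 + f\right) = \left(14 \left(-54\right) - 37753\right) \left(11942 + 2854\right) = \left(-756 - 37753\right) 14796 = \left(-38509\right) 14796 = -569779164$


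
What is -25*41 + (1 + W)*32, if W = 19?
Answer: -385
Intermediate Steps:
-25*41 + (1 + W)*32 = -25*41 + (1 + 19)*32 = -1025 + 20*32 = -1025 + 640 = -385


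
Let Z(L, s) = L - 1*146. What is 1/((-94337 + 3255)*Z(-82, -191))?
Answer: 1/20766696 ≈ 4.8154e-8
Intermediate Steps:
Z(L, s) = -146 + L (Z(L, s) = L - 146 = -146 + L)
1/((-94337 + 3255)*Z(-82, -191)) = 1/((-94337 + 3255)*(-146 - 82)) = 1/(-91082*(-228)) = -1/91082*(-1/228) = 1/20766696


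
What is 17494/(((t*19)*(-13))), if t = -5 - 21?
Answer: 8747/3211 ≈ 2.7241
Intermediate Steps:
t = -26
17494/(((t*19)*(-13))) = 17494/((-26*19*(-13))) = 17494/((-494*(-13))) = 17494/6422 = 17494*(1/6422) = 8747/3211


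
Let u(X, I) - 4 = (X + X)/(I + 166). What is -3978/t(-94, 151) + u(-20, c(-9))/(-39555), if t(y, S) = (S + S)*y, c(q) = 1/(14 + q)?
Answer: 65334495689/466559689770 ≈ 0.14003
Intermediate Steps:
t(y, S) = 2*S*y (t(y, S) = (2*S)*y = 2*S*y)
u(X, I) = 4 + 2*X/(166 + I) (u(X, I) = 4 + (X + X)/(I + 166) = 4 + (2*X)/(166 + I) = 4 + 2*X/(166 + I))
-3978/t(-94, 151) + u(-20, c(-9))/(-39555) = -3978/(2*151*(-94)) + (2*(332 - 20 + 2/(14 - 9))/(166 + 1/(14 - 9)))/(-39555) = -3978/(-28388) + (2*(332 - 20 + 2/5)/(166 + 1/5))*(-1/39555) = -3978*(-1/28388) + (2*(332 - 20 + 2*(⅕))/(166 + ⅕))*(-1/39555) = 1989/14194 + (2*(332 - 20 + ⅖)/(831/5))*(-1/39555) = 1989/14194 + (2*(5/831)*(1562/5))*(-1/39555) = 1989/14194 + (3124/831)*(-1/39555) = 1989/14194 - 3124/32870205 = 65334495689/466559689770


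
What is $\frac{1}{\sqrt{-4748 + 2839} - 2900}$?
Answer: $- \frac{2900}{8411909} - \frac{i \sqrt{1909}}{8411909} \approx -0.00034475 - 5.1941 \cdot 10^{-6} i$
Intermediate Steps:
$\frac{1}{\sqrt{-4748 + 2839} - 2900} = \frac{1}{\sqrt{-1909} - 2900} = \frac{1}{i \sqrt{1909} - 2900} = \frac{1}{-2900 + i \sqrt{1909}}$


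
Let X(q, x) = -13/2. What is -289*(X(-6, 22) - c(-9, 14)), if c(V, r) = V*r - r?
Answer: -77163/2 ≈ -38582.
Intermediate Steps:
c(V, r) = -r + V*r
X(q, x) = -13/2 (X(q, x) = -13*½ = -13/2)
-289*(X(-6, 22) - c(-9, 14)) = -289*(-13/2 - 14*(-1 - 9)) = -289*(-13/2 - 14*(-10)) = -289*(-13/2 - 1*(-140)) = -289*(-13/2 + 140) = -289*267/2 = -77163/2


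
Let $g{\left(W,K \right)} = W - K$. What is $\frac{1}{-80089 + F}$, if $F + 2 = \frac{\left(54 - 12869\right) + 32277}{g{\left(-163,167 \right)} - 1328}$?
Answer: $- \frac{829}{66405170} \approx -1.2484 \cdot 10^{-5}$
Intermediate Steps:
$F = - \frac{11389}{829}$ ($F = -2 + \frac{\left(54 - 12869\right) + 32277}{\left(-163 - 167\right) - 1328} = -2 + \frac{-12815 + 32277}{\left(-163 - 167\right) - 1328} = -2 + \frac{19462}{-330 - 1328} = -2 + \frac{19462}{-1658} = -2 + 19462 \left(- \frac{1}{1658}\right) = -2 - \frac{9731}{829} = - \frac{11389}{829} \approx -13.738$)
$\frac{1}{-80089 + F} = \frac{1}{-80089 - \frac{11389}{829}} = \frac{1}{- \frac{66405170}{829}} = - \frac{829}{66405170}$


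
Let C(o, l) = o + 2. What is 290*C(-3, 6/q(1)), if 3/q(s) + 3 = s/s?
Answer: -290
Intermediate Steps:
q(s) = -3/2 (q(s) = 3/(-3 + s/s) = 3/(-3 + 1) = 3/(-2) = 3*(-½) = -3/2)
C(o, l) = 2 + o
290*C(-3, 6/q(1)) = 290*(2 - 3) = 290*(-1) = -290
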